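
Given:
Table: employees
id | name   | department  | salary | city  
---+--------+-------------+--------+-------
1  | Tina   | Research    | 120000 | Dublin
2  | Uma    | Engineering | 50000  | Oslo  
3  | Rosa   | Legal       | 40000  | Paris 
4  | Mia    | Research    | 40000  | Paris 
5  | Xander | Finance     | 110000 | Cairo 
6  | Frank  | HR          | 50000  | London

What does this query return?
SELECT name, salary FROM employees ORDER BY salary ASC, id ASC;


Sorting by salary ASC, then id ASC for ties

6 rows:
Rosa, 40000
Mia, 40000
Uma, 50000
Frank, 50000
Xander, 110000
Tina, 120000


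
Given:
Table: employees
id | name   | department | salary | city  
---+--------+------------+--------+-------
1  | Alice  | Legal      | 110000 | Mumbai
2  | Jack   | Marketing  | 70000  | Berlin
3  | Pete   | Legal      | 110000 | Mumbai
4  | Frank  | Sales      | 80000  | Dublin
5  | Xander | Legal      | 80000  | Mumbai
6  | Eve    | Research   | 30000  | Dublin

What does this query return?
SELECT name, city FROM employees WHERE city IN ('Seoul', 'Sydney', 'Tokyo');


Filtering: city IN ('Seoul', 'Sydney', 'Tokyo')
Matching: 0 rows

Empty result set (0 rows)


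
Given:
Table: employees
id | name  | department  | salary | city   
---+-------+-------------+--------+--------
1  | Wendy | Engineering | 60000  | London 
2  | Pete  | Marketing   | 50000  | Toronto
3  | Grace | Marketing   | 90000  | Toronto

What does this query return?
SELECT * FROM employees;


SELECT * returns all 3 rows with all columns

3 rows:
1, Wendy, Engineering, 60000, London
2, Pete, Marketing, 50000, Toronto
3, Grace, Marketing, 90000, Toronto


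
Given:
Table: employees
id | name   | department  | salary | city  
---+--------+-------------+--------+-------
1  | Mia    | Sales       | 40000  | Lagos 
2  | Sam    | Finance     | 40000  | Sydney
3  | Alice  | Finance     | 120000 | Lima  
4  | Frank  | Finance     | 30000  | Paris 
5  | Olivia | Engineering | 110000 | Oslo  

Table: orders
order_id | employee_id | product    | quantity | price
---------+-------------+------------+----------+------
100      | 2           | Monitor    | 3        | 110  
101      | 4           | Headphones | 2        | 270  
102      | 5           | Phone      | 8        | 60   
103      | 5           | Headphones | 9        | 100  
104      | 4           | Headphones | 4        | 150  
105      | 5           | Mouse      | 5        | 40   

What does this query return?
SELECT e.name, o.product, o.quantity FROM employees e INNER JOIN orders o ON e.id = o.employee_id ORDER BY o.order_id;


Joining employees.id = orders.employee_id:
  employee Sam (id=2) -> order Monitor
  employee Frank (id=4) -> order Headphones
  employee Olivia (id=5) -> order Phone
  employee Olivia (id=5) -> order Headphones
  employee Frank (id=4) -> order Headphones
  employee Olivia (id=5) -> order Mouse


6 rows:
Sam, Monitor, 3
Frank, Headphones, 2
Olivia, Phone, 8
Olivia, Headphones, 9
Frank, Headphones, 4
Olivia, Mouse, 5


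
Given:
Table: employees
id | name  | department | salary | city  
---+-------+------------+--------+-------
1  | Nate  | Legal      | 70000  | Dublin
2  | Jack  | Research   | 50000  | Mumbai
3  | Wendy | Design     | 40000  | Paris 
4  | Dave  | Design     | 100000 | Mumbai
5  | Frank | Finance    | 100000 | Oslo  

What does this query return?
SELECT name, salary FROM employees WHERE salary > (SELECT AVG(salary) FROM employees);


Subquery: AVG(salary) = 72000.0
Filtering: salary > 72000.0
  Dave (100000) -> MATCH
  Frank (100000) -> MATCH


2 rows:
Dave, 100000
Frank, 100000


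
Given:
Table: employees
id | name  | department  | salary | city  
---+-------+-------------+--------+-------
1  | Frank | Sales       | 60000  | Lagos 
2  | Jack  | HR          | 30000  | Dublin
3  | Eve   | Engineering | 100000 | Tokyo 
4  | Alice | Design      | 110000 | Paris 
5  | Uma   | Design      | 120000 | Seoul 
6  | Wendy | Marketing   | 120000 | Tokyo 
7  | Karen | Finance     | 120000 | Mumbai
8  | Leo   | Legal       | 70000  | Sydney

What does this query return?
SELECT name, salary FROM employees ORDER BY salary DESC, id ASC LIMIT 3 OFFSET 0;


Sort by salary DESC (id ASC tiebreak), then skip 0 and take 3
Rows 1 through 3

3 rows:
Uma, 120000
Wendy, 120000
Karen, 120000


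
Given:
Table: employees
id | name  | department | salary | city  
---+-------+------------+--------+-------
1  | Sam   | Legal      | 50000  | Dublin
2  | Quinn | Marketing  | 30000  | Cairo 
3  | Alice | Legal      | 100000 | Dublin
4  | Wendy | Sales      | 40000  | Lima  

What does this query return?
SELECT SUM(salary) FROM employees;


SUM(salary) = 50000 + 30000 + 100000 + 40000 = 220000

220000


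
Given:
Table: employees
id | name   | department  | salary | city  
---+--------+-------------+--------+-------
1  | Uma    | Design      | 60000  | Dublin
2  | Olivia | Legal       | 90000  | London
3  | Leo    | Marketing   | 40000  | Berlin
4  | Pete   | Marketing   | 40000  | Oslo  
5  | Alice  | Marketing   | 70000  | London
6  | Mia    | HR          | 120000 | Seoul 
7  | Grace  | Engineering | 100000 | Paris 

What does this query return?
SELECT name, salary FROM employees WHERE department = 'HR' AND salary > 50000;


Filtering: department = 'HR' AND salary > 50000
Matching: 1 rows

1 rows:
Mia, 120000


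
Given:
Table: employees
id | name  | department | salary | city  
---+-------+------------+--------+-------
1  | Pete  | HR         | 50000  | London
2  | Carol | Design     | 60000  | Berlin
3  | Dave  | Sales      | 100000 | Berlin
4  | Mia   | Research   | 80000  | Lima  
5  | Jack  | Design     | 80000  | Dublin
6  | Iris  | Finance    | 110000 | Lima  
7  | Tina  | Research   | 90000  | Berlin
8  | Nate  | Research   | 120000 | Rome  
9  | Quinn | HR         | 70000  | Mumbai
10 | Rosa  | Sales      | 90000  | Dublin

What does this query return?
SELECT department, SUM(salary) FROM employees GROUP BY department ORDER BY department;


Summing salary within each department:
  Design: 60000 + 80000 = 140000
  Finance: 110000 = 110000
  HR: 50000 + 70000 = 120000
  Research: 80000 + 90000 + 120000 = 290000
  Sales: 100000 + 90000 = 190000


5 groups:
Design, 140000
Finance, 110000
HR, 120000
Research, 290000
Sales, 190000


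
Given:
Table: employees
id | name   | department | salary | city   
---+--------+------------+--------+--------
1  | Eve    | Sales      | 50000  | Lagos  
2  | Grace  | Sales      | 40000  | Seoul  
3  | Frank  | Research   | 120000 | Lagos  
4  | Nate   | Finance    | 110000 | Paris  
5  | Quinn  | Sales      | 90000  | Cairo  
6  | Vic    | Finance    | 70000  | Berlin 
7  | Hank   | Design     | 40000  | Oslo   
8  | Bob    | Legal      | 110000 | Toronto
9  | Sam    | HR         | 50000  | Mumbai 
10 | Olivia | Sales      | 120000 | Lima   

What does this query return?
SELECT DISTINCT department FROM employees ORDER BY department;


All 'department' values (row order): Sales, Sales, Research, Finance, Sales, Finance, Design, Legal, HR, Sales
Removing duplicates leaves 6 unique value(s).

6 values:
Design
Finance
HR
Legal
Research
Sales


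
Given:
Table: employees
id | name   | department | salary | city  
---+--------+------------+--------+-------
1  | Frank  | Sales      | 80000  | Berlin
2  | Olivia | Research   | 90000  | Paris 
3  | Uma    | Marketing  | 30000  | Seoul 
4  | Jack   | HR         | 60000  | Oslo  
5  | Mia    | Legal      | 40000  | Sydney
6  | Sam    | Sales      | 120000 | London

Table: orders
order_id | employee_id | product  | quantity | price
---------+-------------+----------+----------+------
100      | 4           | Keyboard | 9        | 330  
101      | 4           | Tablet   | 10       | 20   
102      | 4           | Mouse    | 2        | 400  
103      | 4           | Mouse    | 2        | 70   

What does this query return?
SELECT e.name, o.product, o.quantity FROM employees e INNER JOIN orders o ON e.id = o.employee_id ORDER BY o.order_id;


Joining employees.id = orders.employee_id:
  employee Jack (id=4) -> order Keyboard
  employee Jack (id=4) -> order Tablet
  employee Jack (id=4) -> order Mouse
  employee Jack (id=4) -> order Mouse


4 rows:
Jack, Keyboard, 9
Jack, Tablet, 10
Jack, Mouse, 2
Jack, Mouse, 2


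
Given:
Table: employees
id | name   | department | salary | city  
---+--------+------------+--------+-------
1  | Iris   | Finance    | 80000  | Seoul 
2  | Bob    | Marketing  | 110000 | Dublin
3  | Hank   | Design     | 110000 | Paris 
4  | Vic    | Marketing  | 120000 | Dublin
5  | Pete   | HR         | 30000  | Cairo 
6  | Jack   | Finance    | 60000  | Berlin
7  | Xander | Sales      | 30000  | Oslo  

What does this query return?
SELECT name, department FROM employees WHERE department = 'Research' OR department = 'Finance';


Filtering: department = 'Research' OR 'Finance'
Matching: 2 rows

2 rows:
Iris, Finance
Jack, Finance


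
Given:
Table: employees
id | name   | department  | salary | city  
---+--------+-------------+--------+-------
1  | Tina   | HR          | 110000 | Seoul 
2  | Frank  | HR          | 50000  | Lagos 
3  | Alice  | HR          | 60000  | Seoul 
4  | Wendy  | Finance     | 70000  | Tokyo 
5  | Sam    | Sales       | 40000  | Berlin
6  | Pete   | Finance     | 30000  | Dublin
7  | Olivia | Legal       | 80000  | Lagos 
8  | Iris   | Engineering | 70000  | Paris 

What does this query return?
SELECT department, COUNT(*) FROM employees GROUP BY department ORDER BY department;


Assigning each row to its department group:
  Tina -> HR
  Frank -> HR
  Alice -> HR
  Wendy -> Finance
  Sam -> Sales
  Pete -> Finance
  Olivia -> Legal
  Iris -> Engineering


5 groups:
Engineering, 1
Finance, 2
HR, 3
Legal, 1
Sales, 1


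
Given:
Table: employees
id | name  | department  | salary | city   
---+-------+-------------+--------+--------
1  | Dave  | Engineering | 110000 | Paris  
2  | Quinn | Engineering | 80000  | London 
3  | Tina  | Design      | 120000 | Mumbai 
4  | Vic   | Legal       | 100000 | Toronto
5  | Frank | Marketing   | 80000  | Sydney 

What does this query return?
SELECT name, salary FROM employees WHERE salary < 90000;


Filtering: salary < 90000
Matching: 2 rows

2 rows:
Quinn, 80000
Frank, 80000


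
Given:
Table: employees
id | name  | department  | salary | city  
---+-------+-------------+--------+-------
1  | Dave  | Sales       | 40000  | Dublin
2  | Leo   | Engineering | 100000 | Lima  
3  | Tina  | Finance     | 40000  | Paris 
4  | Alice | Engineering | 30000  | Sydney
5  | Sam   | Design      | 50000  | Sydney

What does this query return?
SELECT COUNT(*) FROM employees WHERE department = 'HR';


Counting rows where department = 'HR'


0


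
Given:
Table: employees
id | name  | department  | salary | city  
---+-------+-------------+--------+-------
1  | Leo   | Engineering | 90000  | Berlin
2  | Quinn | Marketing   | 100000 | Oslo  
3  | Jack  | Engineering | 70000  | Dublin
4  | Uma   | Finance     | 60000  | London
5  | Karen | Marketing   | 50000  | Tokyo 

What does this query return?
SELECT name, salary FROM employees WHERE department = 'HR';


Filtering: department = 'HR'
Matching rows: 0

Empty result set (0 rows)


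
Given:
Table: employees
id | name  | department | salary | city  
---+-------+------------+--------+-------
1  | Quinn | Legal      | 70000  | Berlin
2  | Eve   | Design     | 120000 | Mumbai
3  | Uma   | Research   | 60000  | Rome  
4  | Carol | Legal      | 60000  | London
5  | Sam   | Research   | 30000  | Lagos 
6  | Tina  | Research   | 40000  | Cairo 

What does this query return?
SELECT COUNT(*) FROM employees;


COUNT(*) counts all rows

6


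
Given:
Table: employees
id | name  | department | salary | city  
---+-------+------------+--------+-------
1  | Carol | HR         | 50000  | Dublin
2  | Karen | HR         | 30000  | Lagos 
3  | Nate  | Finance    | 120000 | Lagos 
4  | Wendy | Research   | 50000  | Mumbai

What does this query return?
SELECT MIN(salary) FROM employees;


Salaries: 50000, 30000, 120000, 50000
MIN = 30000

30000


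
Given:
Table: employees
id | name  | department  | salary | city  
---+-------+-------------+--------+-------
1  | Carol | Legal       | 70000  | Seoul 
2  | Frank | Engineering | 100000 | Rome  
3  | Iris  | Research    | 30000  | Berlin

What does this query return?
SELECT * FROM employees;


SELECT * returns all 3 rows with all columns

3 rows:
1, Carol, Legal, 70000, Seoul
2, Frank, Engineering, 100000, Rome
3, Iris, Research, 30000, Berlin


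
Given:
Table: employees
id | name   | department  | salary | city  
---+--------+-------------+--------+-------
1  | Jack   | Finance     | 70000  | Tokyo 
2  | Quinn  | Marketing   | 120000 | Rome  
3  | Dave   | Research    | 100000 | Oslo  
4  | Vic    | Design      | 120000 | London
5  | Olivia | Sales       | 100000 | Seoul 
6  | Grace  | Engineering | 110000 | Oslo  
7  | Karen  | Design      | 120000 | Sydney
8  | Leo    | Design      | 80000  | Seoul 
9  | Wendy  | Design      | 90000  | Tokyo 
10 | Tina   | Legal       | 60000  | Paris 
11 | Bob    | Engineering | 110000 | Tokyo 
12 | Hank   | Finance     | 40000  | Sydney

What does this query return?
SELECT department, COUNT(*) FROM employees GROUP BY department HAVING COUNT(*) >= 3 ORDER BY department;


Groups with count >= 3:
  Design: 4 -> PASS
  Engineering: 2 -> filtered out
  Finance: 2 -> filtered out
  Legal: 1 -> filtered out
  Marketing: 1 -> filtered out
  Research: 1 -> filtered out
  Sales: 1 -> filtered out


1 groups:
Design, 4


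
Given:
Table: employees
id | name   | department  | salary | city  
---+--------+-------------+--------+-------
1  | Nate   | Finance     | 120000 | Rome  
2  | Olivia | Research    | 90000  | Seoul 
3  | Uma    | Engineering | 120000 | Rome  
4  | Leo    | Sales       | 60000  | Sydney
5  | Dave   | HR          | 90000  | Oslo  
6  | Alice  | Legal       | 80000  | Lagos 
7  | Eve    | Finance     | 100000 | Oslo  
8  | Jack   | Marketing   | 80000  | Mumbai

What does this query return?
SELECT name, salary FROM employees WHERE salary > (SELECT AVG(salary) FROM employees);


Subquery: AVG(salary) = 92500.0
Filtering: salary > 92500.0
  Nate (120000) -> MATCH
  Uma (120000) -> MATCH
  Eve (100000) -> MATCH


3 rows:
Nate, 120000
Uma, 120000
Eve, 100000


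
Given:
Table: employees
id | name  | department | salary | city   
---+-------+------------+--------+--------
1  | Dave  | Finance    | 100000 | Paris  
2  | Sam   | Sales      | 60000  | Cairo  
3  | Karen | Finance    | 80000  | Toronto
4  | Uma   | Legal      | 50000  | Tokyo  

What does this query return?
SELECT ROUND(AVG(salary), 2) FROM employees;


SUM(salary) = 290000
COUNT = 4
ROUND(AVG, 2) = ROUND(290000 / 4, 2) = 72500.0

72500.0


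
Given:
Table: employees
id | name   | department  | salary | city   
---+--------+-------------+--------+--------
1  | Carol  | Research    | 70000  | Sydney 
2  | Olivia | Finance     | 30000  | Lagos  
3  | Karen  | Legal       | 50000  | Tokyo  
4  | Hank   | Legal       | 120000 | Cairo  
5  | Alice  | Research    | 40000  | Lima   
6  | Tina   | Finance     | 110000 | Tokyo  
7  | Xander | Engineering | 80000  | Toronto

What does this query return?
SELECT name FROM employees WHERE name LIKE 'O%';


LIKE 'O%' matches names starting with 'O'
Matching: 1

1 rows:
Olivia


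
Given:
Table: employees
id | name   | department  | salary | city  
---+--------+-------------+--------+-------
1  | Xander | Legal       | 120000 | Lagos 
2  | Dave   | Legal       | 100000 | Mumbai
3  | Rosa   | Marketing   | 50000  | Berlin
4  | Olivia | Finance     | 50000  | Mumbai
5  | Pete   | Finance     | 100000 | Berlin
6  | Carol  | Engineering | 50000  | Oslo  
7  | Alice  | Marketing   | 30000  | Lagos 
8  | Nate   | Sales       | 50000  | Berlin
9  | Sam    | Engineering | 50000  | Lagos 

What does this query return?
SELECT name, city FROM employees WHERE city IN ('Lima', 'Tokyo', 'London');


Filtering: city IN ('Lima', 'Tokyo', 'London')
Matching: 0 rows

Empty result set (0 rows)


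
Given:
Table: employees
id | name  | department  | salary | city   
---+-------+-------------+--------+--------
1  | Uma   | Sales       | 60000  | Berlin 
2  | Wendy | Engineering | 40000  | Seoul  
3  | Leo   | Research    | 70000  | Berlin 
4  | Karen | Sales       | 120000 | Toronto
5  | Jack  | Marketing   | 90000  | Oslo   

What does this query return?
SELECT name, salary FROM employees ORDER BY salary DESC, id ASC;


Sorting by salary DESC, then id ASC for ties

5 rows:
Karen, 120000
Jack, 90000
Leo, 70000
Uma, 60000
Wendy, 40000


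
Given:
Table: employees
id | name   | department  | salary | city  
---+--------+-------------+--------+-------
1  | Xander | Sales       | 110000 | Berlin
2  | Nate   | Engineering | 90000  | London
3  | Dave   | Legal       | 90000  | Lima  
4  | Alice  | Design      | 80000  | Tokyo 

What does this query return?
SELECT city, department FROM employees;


Projecting columns: city, department

4 rows:
Berlin, Sales
London, Engineering
Lima, Legal
Tokyo, Design


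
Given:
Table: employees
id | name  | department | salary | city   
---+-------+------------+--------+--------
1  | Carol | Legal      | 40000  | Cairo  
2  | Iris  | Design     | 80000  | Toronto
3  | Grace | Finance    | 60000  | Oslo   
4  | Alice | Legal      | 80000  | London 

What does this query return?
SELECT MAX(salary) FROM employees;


Salaries: 40000, 80000, 60000, 80000
MAX = 80000

80000


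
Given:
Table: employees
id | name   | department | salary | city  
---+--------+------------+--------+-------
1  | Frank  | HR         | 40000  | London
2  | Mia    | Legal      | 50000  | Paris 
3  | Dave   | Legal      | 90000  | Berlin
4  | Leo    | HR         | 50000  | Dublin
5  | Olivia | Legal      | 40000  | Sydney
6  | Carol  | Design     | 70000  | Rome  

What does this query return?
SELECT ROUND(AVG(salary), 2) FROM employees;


SUM(salary) = 340000
COUNT = 6
ROUND(AVG, 2) = ROUND(340000 / 6, 2) = 56666.67

56666.67


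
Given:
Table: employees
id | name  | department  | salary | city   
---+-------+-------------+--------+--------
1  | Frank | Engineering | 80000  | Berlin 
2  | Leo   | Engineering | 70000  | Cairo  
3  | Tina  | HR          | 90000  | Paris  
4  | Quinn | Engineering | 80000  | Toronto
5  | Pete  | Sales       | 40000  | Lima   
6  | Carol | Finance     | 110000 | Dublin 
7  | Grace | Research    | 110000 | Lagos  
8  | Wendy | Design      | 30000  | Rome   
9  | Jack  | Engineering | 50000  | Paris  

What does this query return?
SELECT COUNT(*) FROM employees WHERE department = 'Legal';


Counting rows where department = 'Legal'


0


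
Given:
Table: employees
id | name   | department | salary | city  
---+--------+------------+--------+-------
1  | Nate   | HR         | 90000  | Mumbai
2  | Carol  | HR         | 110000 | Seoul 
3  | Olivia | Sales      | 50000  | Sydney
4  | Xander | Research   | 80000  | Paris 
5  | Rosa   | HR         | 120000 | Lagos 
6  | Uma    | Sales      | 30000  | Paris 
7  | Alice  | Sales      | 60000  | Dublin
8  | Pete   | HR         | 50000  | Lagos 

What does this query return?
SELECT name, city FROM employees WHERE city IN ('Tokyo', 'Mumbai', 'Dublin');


Filtering: city IN ('Tokyo', 'Mumbai', 'Dublin')
Matching: 2 rows

2 rows:
Nate, Mumbai
Alice, Dublin


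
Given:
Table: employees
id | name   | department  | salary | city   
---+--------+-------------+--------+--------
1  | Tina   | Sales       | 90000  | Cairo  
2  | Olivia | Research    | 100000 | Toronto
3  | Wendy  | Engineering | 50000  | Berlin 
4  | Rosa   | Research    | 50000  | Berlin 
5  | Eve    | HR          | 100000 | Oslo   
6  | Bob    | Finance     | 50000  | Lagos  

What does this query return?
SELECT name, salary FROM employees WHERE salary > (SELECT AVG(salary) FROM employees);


Subquery: AVG(salary) = 73333.33
Filtering: salary > 73333.33
  Tina (90000) -> MATCH
  Olivia (100000) -> MATCH
  Eve (100000) -> MATCH


3 rows:
Tina, 90000
Olivia, 100000
Eve, 100000


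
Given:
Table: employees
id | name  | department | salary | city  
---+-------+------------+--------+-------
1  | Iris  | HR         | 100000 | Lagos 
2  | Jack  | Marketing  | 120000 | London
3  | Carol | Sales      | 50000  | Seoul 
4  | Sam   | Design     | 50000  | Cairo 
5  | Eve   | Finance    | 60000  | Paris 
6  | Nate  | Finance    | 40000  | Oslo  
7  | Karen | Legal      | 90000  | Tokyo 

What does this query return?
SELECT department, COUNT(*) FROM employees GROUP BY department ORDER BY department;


Assigning each row to its department group:
  Iris -> HR
  Jack -> Marketing
  Carol -> Sales
  Sam -> Design
  Eve -> Finance
  Nate -> Finance
  Karen -> Legal


6 groups:
Design, 1
Finance, 2
HR, 1
Legal, 1
Marketing, 1
Sales, 1


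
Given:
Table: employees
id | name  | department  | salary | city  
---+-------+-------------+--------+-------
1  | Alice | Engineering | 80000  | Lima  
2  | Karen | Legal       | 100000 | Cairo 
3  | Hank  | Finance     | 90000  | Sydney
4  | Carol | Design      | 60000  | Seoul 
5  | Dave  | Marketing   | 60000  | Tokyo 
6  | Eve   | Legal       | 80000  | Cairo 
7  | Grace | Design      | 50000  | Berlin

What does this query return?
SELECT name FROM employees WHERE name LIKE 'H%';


LIKE 'H%' matches names starting with 'H'
Matching: 1

1 rows:
Hank


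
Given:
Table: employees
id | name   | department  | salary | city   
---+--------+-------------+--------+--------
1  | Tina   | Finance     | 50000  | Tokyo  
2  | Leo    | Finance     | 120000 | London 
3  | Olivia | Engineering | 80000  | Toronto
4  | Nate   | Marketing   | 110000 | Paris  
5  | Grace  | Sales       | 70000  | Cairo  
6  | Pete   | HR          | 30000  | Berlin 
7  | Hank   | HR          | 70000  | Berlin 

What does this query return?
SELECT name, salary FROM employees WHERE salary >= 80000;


Filtering: salary >= 80000
Matching: 3 rows

3 rows:
Leo, 120000
Olivia, 80000
Nate, 110000


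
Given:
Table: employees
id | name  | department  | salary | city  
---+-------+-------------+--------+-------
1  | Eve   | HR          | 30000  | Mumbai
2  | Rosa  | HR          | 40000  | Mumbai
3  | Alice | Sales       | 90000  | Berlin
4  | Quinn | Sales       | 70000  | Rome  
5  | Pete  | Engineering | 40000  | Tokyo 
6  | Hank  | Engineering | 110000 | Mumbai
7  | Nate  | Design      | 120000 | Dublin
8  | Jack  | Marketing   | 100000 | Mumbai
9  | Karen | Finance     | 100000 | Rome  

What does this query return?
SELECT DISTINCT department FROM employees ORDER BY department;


All 'department' values (row order): HR, HR, Sales, Sales, Engineering, Engineering, Design, Marketing, Finance
Removing duplicates leaves 6 unique value(s).

6 values:
Design
Engineering
Finance
HR
Marketing
Sales


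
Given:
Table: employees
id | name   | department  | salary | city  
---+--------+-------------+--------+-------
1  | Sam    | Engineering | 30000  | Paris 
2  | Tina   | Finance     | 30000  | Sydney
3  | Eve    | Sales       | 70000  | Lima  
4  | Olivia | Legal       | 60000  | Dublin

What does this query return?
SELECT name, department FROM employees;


Projecting columns: name, department

4 rows:
Sam, Engineering
Tina, Finance
Eve, Sales
Olivia, Legal


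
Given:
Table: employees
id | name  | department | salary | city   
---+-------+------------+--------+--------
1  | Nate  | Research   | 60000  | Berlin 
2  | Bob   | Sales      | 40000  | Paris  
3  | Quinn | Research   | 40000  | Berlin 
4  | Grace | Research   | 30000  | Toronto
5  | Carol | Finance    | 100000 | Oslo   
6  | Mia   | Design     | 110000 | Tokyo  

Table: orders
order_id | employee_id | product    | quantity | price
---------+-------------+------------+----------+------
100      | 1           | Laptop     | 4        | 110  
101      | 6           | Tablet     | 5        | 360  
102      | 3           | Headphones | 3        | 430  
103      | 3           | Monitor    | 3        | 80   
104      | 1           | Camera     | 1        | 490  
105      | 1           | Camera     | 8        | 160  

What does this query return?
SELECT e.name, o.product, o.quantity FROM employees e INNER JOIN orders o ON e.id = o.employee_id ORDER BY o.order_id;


Joining employees.id = orders.employee_id:
  employee Nate (id=1) -> order Laptop
  employee Mia (id=6) -> order Tablet
  employee Quinn (id=3) -> order Headphones
  employee Quinn (id=3) -> order Monitor
  employee Nate (id=1) -> order Camera
  employee Nate (id=1) -> order Camera


6 rows:
Nate, Laptop, 4
Mia, Tablet, 5
Quinn, Headphones, 3
Quinn, Monitor, 3
Nate, Camera, 1
Nate, Camera, 8


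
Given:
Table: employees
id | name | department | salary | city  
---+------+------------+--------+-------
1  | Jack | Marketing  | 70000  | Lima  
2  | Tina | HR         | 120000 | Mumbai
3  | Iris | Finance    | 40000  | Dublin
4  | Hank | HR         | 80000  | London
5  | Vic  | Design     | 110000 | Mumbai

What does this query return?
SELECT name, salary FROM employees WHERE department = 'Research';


Filtering: department = 'Research'
Matching rows: 0

Empty result set (0 rows)


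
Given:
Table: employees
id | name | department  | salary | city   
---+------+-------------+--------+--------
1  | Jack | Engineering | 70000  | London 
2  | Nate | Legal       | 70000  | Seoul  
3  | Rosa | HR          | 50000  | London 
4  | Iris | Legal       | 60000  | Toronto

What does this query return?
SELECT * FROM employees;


SELECT * returns all 4 rows with all columns

4 rows:
1, Jack, Engineering, 70000, London
2, Nate, Legal, 70000, Seoul
3, Rosa, HR, 50000, London
4, Iris, Legal, 60000, Toronto


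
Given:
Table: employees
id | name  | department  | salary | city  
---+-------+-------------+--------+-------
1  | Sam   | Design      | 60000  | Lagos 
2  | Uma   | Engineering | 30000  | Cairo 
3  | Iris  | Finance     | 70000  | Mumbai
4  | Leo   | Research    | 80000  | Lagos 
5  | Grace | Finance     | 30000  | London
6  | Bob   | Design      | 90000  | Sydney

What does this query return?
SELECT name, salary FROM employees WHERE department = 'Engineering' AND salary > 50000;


Filtering: department = 'Engineering' AND salary > 50000
Matching: 0 rows

Empty result set (0 rows)


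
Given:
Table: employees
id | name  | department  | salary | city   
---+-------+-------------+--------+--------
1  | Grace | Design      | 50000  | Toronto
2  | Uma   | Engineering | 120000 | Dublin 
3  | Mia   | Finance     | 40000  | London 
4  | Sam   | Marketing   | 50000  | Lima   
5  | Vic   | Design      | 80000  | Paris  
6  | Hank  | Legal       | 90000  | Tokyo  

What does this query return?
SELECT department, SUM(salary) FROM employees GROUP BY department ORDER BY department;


Summing salary within each department:
  Design: 50000 + 80000 = 130000
  Engineering: 120000 = 120000
  Finance: 40000 = 40000
  Legal: 90000 = 90000
  Marketing: 50000 = 50000


5 groups:
Design, 130000
Engineering, 120000
Finance, 40000
Legal, 90000
Marketing, 50000


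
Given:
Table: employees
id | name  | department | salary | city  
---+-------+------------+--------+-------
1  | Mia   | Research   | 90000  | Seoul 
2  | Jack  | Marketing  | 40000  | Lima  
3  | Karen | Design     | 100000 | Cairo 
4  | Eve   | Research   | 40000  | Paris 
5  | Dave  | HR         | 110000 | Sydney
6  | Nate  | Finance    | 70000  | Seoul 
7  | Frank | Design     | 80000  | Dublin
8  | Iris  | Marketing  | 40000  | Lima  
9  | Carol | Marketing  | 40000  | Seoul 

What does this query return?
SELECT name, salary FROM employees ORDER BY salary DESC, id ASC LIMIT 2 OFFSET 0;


Sort by salary DESC (id ASC tiebreak), then skip 0 and take 2
Rows 1 through 2

2 rows:
Dave, 110000
Karen, 100000


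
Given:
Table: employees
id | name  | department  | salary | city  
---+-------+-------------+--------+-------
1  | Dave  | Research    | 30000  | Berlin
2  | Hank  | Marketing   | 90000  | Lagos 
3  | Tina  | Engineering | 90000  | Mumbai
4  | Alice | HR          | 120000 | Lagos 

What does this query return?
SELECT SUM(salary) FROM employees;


SUM(salary) = 30000 + 90000 + 90000 + 120000 = 330000

330000


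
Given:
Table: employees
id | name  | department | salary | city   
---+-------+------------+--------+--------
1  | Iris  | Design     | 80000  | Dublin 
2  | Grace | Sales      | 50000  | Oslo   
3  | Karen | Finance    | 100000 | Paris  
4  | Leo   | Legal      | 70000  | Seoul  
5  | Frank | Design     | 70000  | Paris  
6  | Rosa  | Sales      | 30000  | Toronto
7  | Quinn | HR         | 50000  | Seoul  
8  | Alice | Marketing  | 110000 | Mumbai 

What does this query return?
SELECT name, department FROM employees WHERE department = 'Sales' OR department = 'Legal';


Filtering: department = 'Sales' OR 'Legal'
Matching: 3 rows

3 rows:
Grace, Sales
Leo, Legal
Rosa, Sales


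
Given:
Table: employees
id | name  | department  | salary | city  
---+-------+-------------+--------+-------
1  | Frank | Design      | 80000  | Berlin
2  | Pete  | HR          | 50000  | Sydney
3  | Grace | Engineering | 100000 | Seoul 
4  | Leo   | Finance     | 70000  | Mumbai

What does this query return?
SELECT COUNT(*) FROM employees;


COUNT(*) counts all rows

4


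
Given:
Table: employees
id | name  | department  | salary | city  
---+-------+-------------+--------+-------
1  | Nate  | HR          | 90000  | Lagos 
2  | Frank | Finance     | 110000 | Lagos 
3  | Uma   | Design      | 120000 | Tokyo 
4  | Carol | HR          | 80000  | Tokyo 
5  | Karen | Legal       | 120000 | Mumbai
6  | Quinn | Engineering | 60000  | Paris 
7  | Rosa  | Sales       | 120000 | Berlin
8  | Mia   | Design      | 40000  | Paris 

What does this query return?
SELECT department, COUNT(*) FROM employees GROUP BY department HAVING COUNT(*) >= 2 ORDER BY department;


Groups with count >= 2:
  Design: 2 -> PASS
  HR: 2 -> PASS
  Engineering: 1 -> filtered out
  Finance: 1 -> filtered out
  Legal: 1 -> filtered out
  Sales: 1 -> filtered out


2 groups:
Design, 2
HR, 2


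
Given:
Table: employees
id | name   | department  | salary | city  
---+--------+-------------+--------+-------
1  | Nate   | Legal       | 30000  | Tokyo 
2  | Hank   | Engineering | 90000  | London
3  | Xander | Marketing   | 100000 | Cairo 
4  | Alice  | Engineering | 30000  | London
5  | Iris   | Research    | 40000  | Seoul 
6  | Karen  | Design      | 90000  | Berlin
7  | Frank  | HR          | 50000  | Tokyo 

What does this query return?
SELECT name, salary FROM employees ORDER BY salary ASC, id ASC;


Sorting by salary ASC, then id ASC for ties

7 rows:
Nate, 30000
Alice, 30000
Iris, 40000
Frank, 50000
Hank, 90000
Karen, 90000
Xander, 100000


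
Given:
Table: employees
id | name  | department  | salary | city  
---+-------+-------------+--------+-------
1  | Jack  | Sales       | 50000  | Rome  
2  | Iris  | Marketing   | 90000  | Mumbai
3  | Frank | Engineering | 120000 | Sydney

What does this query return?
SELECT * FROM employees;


SELECT * returns all 3 rows with all columns

3 rows:
1, Jack, Sales, 50000, Rome
2, Iris, Marketing, 90000, Mumbai
3, Frank, Engineering, 120000, Sydney


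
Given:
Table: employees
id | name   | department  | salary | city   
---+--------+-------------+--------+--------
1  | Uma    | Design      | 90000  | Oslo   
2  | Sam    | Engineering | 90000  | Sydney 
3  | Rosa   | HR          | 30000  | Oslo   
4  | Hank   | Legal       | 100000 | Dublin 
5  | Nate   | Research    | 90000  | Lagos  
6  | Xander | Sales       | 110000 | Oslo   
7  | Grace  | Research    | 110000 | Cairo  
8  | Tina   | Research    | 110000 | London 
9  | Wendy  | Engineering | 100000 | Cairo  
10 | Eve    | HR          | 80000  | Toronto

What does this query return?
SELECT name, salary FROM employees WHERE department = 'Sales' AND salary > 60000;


Filtering: department = 'Sales' AND salary > 60000
Matching: 1 rows

1 rows:
Xander, 110000


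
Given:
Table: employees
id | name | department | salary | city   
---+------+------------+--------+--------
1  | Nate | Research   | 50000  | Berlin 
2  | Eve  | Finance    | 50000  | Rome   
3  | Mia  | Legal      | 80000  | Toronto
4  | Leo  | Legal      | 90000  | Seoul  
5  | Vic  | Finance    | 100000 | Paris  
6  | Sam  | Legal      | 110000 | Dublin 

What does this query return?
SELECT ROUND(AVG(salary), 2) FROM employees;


SUM(salary) = 480000
COUNT = 6
ROUND(AVG, 2) = ROUND(480000 / 6, 2) = 80000.0

80000.0


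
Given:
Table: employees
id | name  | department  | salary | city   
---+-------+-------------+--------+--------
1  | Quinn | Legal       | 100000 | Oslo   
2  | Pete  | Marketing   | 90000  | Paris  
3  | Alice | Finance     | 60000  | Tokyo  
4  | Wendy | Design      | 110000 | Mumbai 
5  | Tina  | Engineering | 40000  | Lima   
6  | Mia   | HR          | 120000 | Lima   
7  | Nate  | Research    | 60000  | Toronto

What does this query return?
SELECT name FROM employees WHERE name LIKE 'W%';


LIKE 'W%' matches names starting with 'W'
Matching: 1

1 rows:
Wendy


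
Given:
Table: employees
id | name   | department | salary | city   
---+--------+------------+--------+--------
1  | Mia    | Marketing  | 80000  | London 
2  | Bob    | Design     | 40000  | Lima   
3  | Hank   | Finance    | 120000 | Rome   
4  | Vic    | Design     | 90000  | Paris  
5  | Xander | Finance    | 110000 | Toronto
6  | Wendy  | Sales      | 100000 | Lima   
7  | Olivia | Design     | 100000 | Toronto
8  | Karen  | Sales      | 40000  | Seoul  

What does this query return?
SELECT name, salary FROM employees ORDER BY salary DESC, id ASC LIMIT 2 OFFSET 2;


Sort by salary DESC (id ASC tiebreak), then skip 2 and take 2
Rows 3 through 4

2 rows:
Wendy, 100000
Olivia, 100000


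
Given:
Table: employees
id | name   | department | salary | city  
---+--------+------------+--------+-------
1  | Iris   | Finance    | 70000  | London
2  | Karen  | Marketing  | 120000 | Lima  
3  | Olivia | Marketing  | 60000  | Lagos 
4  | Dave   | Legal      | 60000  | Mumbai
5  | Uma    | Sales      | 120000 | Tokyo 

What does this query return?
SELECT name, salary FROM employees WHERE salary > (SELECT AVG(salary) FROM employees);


Subquery: AVG(salary) = 86000.0
Filtering: salary > 86000.0
  Karen (120000) -> MATCH
  Uma (120000) -> MATCH


2 rows:
Karen, 120000
Uma, 120000


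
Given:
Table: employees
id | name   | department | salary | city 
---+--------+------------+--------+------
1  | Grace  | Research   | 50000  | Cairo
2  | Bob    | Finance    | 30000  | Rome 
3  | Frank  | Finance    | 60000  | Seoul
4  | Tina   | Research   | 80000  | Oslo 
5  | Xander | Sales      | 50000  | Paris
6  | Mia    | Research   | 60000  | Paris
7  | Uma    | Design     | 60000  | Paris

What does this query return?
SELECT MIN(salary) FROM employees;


Salaries: 50000, 30000, 60000, 80000, 50000, 60000, 60000
MIN = 30000

30000


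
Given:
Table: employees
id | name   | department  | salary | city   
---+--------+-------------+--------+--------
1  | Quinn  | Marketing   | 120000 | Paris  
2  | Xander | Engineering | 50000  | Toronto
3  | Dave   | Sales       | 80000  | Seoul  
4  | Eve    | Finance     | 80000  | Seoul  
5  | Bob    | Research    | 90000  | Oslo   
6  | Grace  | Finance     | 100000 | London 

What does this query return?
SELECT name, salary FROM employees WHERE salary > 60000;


Filtering: salary > 60000
Matching: 5 rows

5 rows:
Quinn, 120000
Dave, 80000
Eve, 80000
Bob, 90000
Grace, 100000


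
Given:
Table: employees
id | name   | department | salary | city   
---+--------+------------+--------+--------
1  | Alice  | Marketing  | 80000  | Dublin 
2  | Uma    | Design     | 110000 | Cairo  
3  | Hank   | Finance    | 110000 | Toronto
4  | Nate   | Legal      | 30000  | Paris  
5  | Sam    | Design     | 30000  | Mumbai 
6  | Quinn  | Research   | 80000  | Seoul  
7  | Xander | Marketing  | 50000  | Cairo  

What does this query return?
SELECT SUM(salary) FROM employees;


SUM(salary) = 80000 + 110000 + 110000 + 30000 + 30000 + 80000 + 50000 = 490000

490000


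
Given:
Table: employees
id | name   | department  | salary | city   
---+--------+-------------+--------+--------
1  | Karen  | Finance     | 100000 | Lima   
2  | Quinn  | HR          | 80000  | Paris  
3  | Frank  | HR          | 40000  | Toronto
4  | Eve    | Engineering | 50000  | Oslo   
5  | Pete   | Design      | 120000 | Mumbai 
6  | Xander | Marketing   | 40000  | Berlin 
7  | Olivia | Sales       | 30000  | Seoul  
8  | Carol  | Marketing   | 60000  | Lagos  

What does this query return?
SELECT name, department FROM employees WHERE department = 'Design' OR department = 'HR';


Filtering: department = 'Design' OR 'HR'
Matching: 3 rows

3 rows:
Quinn, HR
Frank, HR
Pete, Design


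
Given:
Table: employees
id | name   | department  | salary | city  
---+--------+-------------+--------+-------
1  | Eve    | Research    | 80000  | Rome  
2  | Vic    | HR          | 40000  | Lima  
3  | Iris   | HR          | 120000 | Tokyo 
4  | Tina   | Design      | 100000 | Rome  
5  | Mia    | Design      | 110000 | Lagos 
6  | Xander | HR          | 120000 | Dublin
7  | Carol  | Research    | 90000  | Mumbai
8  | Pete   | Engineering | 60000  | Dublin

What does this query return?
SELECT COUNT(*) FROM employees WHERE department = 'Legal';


Counting rows where department = 'Legal'


0


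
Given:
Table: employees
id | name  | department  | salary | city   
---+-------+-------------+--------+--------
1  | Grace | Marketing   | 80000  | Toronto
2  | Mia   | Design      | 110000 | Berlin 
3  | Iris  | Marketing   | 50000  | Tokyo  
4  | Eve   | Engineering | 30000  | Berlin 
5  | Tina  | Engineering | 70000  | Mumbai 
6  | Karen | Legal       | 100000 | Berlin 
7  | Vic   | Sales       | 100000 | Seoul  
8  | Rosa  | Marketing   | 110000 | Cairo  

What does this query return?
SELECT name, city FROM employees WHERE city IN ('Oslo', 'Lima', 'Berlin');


Filtering: city IN ('Oslo', 'Lima', 'Berlin')
Matching: 3 rows

3 rows:
Mia, Berlin
Eve, Berlin
Karen, Berlin


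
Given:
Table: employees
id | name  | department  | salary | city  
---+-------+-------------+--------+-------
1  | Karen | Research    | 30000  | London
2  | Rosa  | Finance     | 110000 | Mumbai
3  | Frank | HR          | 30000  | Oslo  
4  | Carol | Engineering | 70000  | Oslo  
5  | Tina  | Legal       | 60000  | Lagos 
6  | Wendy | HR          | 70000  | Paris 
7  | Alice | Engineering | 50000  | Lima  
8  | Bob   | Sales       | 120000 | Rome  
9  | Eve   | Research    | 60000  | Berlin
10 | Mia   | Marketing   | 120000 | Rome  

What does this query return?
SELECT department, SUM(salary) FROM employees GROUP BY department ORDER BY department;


Summing salary within each department:
  Engineering: 70000 + 50000 = 120000
  Finance: 110000 = 110000
  HR: 30000 + 70000 = 100000
  Legal: 60000 = 60000
  Marketing: 120000 = 120000
  Research: 30000 + 60000 = 90000
  Sales: 120000 = 120000


7 groups:
Engineering, 120000
Finance, 110000
HR, 100000
Legal, 60000
Marketing, 120000
Research, 90000
Sales, 120000


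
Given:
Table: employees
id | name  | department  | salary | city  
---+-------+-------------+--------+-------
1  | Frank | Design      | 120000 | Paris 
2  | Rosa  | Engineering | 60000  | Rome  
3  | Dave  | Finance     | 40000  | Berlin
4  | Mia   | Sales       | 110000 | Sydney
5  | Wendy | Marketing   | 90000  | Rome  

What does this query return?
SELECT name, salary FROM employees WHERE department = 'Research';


Filtering: department = 'Research'
Matching rows: 0

Empty result set (0 rows)


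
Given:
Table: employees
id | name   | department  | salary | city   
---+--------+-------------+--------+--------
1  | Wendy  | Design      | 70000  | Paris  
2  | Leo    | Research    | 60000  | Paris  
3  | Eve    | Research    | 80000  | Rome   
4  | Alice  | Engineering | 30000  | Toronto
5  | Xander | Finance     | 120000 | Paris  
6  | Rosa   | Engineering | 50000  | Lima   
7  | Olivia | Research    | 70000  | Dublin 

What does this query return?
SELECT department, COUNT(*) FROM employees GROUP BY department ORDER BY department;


Assigning each row to its department group:
  Wendy -> Design
  Leo -> Research
  Eve -> Research
  Alice -> Engineering
  Xander -> Finance
  Rosa -> Engineering
  Olivia -> Research


4 groups:
Design, 1
Engineering, 2
Finance, 1
Research, 3
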